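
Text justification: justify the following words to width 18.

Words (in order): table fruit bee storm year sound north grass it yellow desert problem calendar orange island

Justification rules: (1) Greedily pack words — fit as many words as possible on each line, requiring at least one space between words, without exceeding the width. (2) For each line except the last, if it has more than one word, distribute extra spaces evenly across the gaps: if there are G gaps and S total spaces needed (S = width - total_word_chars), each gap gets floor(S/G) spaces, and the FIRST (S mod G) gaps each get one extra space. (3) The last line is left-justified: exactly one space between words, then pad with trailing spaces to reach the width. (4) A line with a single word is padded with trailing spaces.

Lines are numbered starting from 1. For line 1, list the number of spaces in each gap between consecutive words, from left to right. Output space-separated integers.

Answer: 3 2

Derivation:
Line 1: ['table', 'fruit', 'bee'] (min_width=15, slack=3)
Line 2: ['storm', 'year', 'sound'] (min_width=16, slack=2)
Line 3: ['north', 'grass', 'it'] (min_width=14, slack=4)
Line 4: ['yellow', 'desert'] (min_width=13, slack=5)
Line 5: ['problem', 'calendar'] (min_width=16, slack=2)
Line 6: ['orange', 'island'] (min_width=13, slack=5)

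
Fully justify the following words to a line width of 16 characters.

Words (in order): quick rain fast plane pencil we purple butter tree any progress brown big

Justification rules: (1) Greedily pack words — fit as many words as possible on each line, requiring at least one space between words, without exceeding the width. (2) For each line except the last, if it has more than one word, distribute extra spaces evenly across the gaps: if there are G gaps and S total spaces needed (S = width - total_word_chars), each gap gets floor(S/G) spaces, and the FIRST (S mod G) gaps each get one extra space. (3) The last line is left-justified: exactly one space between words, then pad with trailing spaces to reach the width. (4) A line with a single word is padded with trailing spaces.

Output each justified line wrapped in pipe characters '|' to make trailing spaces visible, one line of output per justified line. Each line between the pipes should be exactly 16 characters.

Line 1: ['quick', 'rain', 'fast'] (min_width=15, slack=1)
Line 2: ['plane', 'pencil', 'we'] (min_width=15, slack=1)
Line 3: ['purple', 'butter'] (min_width=13, slack=3)
Line 4: ['tree', 'any'] (min_width=8, slack=8)
Line 5: ['progress', 'brown'] (min_width=14, slack=2)
Line 6: ['big'] (min_width=3, slack=13)

Answer: |quick  rain fast|
|plane  pencil we|
|purple    butter|
|tree         any|
|progress   brown|
|big             |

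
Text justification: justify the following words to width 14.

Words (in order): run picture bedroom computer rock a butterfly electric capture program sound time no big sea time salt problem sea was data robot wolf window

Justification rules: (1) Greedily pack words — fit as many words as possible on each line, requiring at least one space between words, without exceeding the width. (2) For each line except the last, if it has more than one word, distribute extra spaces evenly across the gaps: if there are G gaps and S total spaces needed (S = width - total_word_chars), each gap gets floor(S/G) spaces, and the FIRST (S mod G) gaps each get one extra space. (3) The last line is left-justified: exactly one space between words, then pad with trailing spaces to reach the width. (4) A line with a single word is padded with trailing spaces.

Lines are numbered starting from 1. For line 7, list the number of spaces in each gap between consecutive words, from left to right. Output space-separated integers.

Line 1: ['run', 'picture'] (min_width=11, slack=3)
Line 2: ['bedroom'] (min_width=7, slack=7)
Line 3: ['computer', 'rock'] (min_width=13, slack=1)
Line 4: ['a', 'butterfly'] (min_width=11, slack=3)
Line 5: ['electric'] (min_width=8, slack=6)
Line 6: ['capture'] (min_width=7, slack=7)
Line 7: ['program', 'sound'] (min_width=13, slack=1)
Line 8: ['time', 'no', 'big'] (min_width=11, slack=3)
Line 9: ['sea', 'time', 'salt'] (min_width=13, slack=1)
Line 10: ['problem', 'sea'] (min_width=11, slack=3)
Line 11: ['was', 'data', 'robot'] (min_width=14, slack=0)
Line 12: ['wolf', 'window'] (min_width=11, slack=3)

Answer: 2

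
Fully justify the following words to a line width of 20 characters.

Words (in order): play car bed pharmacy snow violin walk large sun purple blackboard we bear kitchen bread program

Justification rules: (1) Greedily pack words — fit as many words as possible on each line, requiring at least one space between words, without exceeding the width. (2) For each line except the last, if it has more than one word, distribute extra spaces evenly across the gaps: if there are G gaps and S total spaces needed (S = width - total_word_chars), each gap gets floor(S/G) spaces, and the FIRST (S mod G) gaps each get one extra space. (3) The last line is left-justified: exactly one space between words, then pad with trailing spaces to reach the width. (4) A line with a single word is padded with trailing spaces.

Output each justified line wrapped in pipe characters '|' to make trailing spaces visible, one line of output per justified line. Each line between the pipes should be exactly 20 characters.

Answer: |play     car     bed|
|pharmacy snow violin|
|walk    large    sun|
|purple blackboard we|
|bear  kitchen  bread|
|program             |

Derivation:
Line 1: ['play', 'car', 'bed'] (min_width=12, slack=8)
Line 2: ['pharmacy', 'snow', 'violin'] (min_width=20, slack=0)
Line 3: ['walk', 'large', 'sun'] (min_width=14, slack=6)
Line 4: ['purple', 'blackboard', 'we'] (min_width=20, slack=0)
Line 5: ['bear', 'kitchen', 'bread'] (min_width=18, slack=2)
Line 6: ['program'] (min_width=7, slack=13)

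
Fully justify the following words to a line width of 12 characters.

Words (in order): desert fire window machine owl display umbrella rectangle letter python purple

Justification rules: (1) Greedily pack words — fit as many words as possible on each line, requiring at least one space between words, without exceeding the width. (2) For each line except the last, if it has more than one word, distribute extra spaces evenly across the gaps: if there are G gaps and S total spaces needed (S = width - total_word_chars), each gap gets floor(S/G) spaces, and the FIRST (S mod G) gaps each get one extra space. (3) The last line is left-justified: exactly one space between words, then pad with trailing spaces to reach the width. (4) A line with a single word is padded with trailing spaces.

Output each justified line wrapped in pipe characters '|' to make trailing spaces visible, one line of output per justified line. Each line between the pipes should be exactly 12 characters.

Answer: |desert  fire|
|window      |
|machine  owl|
|display     |
|umbrella    |
|rectangle   |
|letter      |
|python      |
|purple      |

Derivation:
Line 1: ['desert', 'fire'] (min_width=11, slack=1)
Line 2: ['window'] (min_width=6, slack=6)
Line 3: ['machine', 'owl'] (min_width=11, slack=1)
Line 4: ['display'] (min_width=7, slack=5)
Line 5: ['umbrella'] (min_width=8, slack=4)
Line 6: ['rectangle'] (min_width=9, slack=3)
Line 7: ['letter'] (min_width=6, slack=6)
Line 8: ['python'] (min_width=6, slack=6)
Line 9: ['purple'] (min_width=6, slack=6)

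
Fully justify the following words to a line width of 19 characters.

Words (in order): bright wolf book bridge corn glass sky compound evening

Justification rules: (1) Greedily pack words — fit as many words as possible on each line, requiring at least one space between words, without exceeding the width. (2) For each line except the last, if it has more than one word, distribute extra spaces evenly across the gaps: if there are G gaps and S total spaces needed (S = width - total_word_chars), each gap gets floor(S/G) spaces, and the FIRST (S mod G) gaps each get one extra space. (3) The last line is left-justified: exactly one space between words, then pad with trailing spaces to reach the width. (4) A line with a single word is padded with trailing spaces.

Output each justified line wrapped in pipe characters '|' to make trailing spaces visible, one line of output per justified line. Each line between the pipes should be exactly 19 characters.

Answer: |bright   wolf  book|
|bridge  corn  glass|
|sky        compound|
|evening            |

Derivation:
Line 1: ['bright', 'wolf', 'book'] (min_width=16, slack=3)
Line 2: ['bridge', 'corn', 'glass'] (min_width=17, slack=2)
Line 3: ['sky', 'compound'] (min_width=12, slack=7)
Line 4: ['evening'] (min_width=7, slack=12)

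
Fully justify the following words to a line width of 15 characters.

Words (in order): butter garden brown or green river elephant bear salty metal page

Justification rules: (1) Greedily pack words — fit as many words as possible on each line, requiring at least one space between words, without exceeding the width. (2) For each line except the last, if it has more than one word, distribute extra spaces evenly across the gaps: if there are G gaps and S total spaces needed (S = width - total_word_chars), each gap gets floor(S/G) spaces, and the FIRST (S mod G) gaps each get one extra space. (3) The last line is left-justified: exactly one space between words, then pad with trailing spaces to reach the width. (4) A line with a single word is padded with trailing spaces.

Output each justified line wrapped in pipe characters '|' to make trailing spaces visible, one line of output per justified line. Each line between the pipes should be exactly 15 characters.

Line 1: ['butter', 'garden'] (min_width=13, slack=2)
Line 2: ['brown', 'or', 'green'] (min_width=14, slack=1)
Line 3: ['river', 'elephant'] (min_width=14, slack=1)
Line 4: ['bear', 'salty'] (min_width=10, slack=5)
Line 5: ['metal', 'page'] (min_width=10, slack=5)

Answer: |butter   garden|
|brown  or green|
|river  elephant|
|bear      salty|
|metal page     |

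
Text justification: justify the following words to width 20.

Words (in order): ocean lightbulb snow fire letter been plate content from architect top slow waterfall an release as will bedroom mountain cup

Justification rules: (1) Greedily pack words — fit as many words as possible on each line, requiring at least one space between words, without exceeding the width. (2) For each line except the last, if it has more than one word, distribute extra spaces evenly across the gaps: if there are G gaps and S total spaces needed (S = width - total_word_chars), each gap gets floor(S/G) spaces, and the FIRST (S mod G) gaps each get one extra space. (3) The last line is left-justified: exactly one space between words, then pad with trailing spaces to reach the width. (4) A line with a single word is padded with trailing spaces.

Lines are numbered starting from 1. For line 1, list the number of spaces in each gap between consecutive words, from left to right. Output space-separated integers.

Line 1: ['ocean', 'lightbulb', 'snow'] (min_width=20, slack=0)
Line 2: ['fire', 'letter', 'been'] (min_width=16, slack=4)
Line 3: ['plate', 'content', 'from'] (min_width=18, slack=2)
Line 4: ['architect', 'top', 'slow'] (min_width=18, slack=2)
Line 5: ['waterfall', 'an', 'release'] (min_width=20, slack=0)
Line 6: ['as', 'will', 'bedroom'] (min_width=15, slack=5)
Line 7: ['mountain', 'cup'] (min_width=12, slack=8)

Answer: 1 1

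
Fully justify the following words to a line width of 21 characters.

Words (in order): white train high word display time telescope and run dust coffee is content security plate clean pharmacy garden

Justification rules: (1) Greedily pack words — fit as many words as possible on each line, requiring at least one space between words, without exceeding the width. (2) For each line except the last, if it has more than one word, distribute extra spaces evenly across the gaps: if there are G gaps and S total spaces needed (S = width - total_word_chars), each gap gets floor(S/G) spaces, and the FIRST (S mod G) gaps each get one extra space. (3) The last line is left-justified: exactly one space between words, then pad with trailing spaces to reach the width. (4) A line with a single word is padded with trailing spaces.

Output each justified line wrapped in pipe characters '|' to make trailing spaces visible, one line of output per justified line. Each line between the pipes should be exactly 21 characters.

Line 1: ['white', 'train', 'high', 'word'] (min_width=21, slack=0)
Line 2: ['display', 'time'] (min_width=12, slack=9)
Line 3: ['telescope', 'and', 'run'] (min_width=17, slack=4)
Line 4: ['dust', 'coffee', 'is'] (min_width=14, slack=7)
Line 5: ['content', 'security'] (min_width=16, slack=5)
Line 6: ['plate', 'clean', 'pharmacy'] (min_width=20, slack=1)
Line 7: ['garden'] (min_width=6, slack=15)

Answer: |white train high word|
|display          time|
|telescope   and   run|
|dust     coffee    is|
|content      security|
|plate  clean pharmacy|
|garden               |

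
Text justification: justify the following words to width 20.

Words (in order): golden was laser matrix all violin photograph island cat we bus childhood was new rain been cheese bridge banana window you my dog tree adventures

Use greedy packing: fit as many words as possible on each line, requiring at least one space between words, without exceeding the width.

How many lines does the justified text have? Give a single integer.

Line 1: ['golden', 'was', 'laser'] (min_width=16, slack=4)
Line 2: ['matrix', 'all', 'violin'] (min_width=17, slack=3)
Line 3: ['photograph', 'island'] (min_width=17, slack=3)
Line 4: ['cat', 'we', 'bus', 'childhood'] (min_width=20, slack=0)
Line 5: ['was', 'new', 'rain', 'been'] (min_width=17, slack=3)
Line 6: ['cheese', 'bridge', 'banana'] (min_width=20, slack=0)
Line 7: ['window', 'you', 'my', 'dog'] (min_width=17, slack=3)
Line 8: ['tree', 'adventures'] (min_width=15, slack=5)
Total lines: 8

Answer: 8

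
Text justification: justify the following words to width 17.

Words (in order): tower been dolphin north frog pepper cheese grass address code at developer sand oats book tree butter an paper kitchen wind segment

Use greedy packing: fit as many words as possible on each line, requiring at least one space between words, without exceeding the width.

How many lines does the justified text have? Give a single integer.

Answer: 10

Derivation:
Line 1: ['tower', 'been'] (min_width=10, slack=7)
Line 2: ['dolphin', 'north'] (min_width=13, slack=4)
Line 3: ['frog', 'pepper'] (min_width=11, slack=6)
Line 4: ['cheese', 'grass'] (min_width=12, slack=5)
Line 5: ['address', 'code', 'at'] (min_width=15, slack=2)
Line 6: ['developer', 'sand'] (min_width=14, slack=3)
Line 7: ['oats', 'book', 'tree'] (min_width=14, slack=3)
Line 8: ['butter', 'an', 'paper'] (min_width=15, slack=2)
Line 9: ['kitchen', 'wind'] (min_width=12, slack=5)
Line 10: ['segment'] (min_width=7, slack=10)
Total lines: 10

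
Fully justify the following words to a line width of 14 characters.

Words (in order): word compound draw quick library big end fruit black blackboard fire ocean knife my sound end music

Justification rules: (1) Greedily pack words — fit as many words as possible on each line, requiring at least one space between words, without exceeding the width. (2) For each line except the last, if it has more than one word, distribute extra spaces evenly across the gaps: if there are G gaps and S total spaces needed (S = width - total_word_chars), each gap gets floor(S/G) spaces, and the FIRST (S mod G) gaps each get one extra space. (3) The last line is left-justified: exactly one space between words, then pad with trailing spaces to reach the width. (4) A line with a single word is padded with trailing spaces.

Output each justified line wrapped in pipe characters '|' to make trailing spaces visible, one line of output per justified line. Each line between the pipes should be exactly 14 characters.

Line 1: ['word', 'compound'] (min_width=13, slack=1)
Line 2: ['draw', 'quick'] (min_width=10, slack=4)
Line 3: ['library', 'big'] (min_width=11, slack=3)
Line 4: ['end', 'fruit'] (min_width=9, slack=5)
Line 5: ['black'] (min_width=5, slack=9)
Line 6: ['blackboard'] (min_width=10, slack=4)
Line 7: ['fire', 'ocean'] (min_width=10, slack=4)
Line 8: ['knife', 'my', 'sound'] (min_width=14, slack=0)
Line 9: ['end', 'music'] (min_width=9, slack=5)

Answer: |word  compound|
|draw     quick|
|library    big|
|end      fruit|
|black         |
|blackboard    |
|fire     ocean|
|knife my sound|
|end music     |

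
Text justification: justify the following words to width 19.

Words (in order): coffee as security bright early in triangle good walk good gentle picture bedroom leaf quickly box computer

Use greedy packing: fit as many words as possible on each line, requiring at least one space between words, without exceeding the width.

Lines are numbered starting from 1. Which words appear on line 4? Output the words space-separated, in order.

Line 1: ['coffee', 'as', 'security'] (min_width=18, slack=1)
Line 2: ['bright', 'early', 'in'] (min_width=15, slack=4)
Line 3: ['triangle', 'good', 'walk'] (min_width=18, slack=1)
Line 4: ['good', 'gentle', 'picture'] (min_width=19, slack=0)
Line 5: ['bedroom', 'leaf'] (min_width=12, slack=7)
Line 6: ['quickly', 'box'] (min_width=11, slack=8)
Line 7: ['computer'] (min_width=8, slack=11)

Answer: good gentle picture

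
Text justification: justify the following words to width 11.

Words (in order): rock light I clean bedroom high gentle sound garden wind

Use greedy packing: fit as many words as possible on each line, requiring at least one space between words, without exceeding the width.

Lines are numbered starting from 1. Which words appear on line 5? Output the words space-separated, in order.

Line 1: ['rock', 'light'] (min_width=10, slack=1)
Line 2: ['I', 'clean'] (min_width=7, slack=4)
Line 3: ['bedroom'] (min_width=7, slack=4)
Line 4: ['high', 'gentle'] (min_width=11, slack=0)
Line 5: ['sound'] (min_width=5, slack=6)
Line 6: ['garden', 'wind'] (min_width=11, slack=0)

Answer: sound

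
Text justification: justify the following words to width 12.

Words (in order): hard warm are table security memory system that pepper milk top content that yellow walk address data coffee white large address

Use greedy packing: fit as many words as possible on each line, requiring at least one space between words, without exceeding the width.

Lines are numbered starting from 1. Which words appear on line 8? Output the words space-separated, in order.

Answer: that yellow

Derivation:
Line 1: ['hard', 'warm'] (min_width=9, slack=3)
Line 2: ['are', 'table'] (min_width=9, slack=3)
Line 3: ['security'] (min_width=8, slack=4)
Line 4: ['memory'] (min_width=6, slack=6)
Line 5: ['system', 'that'] (min_width=11, slack=1)
Line 6: ['pepper', 'milk'] (min_width=11, slack=1)
Line 7: ['top', 'content'] (min_width=11, slack=1)
Line 8: ['that', 'yellow'] (min_width=11, slack=1)
Line 9: ['walk', 'address'] (min_width=12, slack=0)
Line 10: ['data', 'coffee'] (min_width=11, slack=1)
Line 11: ['white', 'large'] (min_width=11, slack=1)
Line 12: ['address'] (min_width=7, slack=5)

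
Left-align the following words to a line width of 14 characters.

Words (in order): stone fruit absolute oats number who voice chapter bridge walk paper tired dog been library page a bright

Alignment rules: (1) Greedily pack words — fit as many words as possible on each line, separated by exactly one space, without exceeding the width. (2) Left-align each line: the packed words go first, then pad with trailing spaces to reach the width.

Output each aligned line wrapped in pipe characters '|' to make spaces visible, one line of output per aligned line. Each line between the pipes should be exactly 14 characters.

Line 1: ['stone', 'fruit'] (min_width=11, slack=3)
Line 2: ['absolute', 'oats'] (min_width=13, slack=1)
Line 3: ['number', 'who'] (min_width=10, slack=4)
Line 4: ['voice', 'chapter'] (min_width=13, slack=1)
Line 5: ['bridge', 'walk'] (min_width=11, slack=3)
Line 6: ['paper', 'tired'] (min_width=11, slack=3)
Line 7: ['dog', 'been'] (min_width=8, slack=6)
Line 8: ['library', 'page', 'a'] (min_width=14, slack=0)
Line 9: ['bright'] (min_width=6, slack=8)

Answer: |stone fruit   |
|absolute oats |
|number who    |
|voice chapter |
|bridge walk   |
|paper tired   |
|dog been      |
|library page a|
|bright        |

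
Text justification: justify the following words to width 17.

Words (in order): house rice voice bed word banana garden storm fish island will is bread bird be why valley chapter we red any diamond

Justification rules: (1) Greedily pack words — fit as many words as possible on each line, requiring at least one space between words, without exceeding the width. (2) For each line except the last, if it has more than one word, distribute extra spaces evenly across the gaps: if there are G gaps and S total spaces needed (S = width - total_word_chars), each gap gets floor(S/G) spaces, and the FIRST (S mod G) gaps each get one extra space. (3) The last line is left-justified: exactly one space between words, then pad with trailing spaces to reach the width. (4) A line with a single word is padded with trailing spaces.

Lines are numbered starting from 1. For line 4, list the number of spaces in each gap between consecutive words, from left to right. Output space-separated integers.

Line 1: ['house', 'rice', 'voice'] (min_width=16, slack=1)
Line 2: ['bed', 'word', 'banana'] (min_width=15, slack=2)
Line 3: ['garden', 'storm', 'fish'] (min_width=17, slack=0)
Line 4: ['island', 'will', 'is'] (min_width=14, slack=3)
Line 5: ['bread', 'bird', 'be', 'why'] (min_width=17, slack=0)
Line 6: ['valley', 'chapter', 'we'] (min_width=17, slack=0)
Line 7: ['red', 'any', 'diamond'] (min_width=15, slack=2)

Answer: 3 2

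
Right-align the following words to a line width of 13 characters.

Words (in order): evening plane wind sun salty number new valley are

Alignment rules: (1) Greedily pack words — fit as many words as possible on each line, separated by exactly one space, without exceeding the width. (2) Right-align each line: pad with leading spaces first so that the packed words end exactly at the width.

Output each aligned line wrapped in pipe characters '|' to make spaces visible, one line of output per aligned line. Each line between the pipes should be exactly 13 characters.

Answer: |evening plane|
|     wind sun|
| salty number|
|   new valley|
|          are|

Derivation:
Line 1: ['evening', 'plane'] (min_width=13, slack=0)
Line 2: ['wind', 'sun'] (min_width=8, slack=5)
Line 3: ['salty', 'number'] (min_width=12, slack=1)
Line 4: ['new', 'valley'] (min_width=10, slack=3)
Line 5: ['are'] (min_width=3, slack=10)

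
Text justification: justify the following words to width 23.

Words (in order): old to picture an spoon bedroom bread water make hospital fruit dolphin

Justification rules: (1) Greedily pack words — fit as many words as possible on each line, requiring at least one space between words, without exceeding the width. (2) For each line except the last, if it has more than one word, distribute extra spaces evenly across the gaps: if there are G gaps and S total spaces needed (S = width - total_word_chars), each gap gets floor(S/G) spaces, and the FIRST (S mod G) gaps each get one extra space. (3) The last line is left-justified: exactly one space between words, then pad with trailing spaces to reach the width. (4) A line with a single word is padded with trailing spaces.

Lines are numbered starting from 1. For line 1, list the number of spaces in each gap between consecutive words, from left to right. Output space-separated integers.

Answer: 1 1 1 1

Derivation:
Line 1: ['old', 'to', 'picture', 'an', 'spoon'] (min_width=23, slack=0)
Line 2: ['bedroom', 'bread', 'water'] (min_width=19, slack=4)
Line 3: ['make', 'hospital', 'fruit'] (min_width=19, slack=4)
Line 4: ['dolphin'] (min_width=7, slack=16)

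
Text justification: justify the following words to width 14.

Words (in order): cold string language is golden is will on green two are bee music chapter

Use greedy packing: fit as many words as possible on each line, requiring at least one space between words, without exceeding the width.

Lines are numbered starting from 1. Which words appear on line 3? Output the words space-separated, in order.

Line 1: ['cold', 'string'] (min_width=11, slack=3)
Line 2: ['language', 'is'] (min_width=11, slack=3)
Line 3: ['golden', 'is', 'will'] (min_width=14, slack=0)
Line 4: ['on', 'green', 'two'] (min_width=12, slack=2)
Line 5: ['are', 'bee', 'music'] (min_width=13, slack=1)
Line 6: ['chapter'] (min_width=7, slack=7)

Answer: golden is will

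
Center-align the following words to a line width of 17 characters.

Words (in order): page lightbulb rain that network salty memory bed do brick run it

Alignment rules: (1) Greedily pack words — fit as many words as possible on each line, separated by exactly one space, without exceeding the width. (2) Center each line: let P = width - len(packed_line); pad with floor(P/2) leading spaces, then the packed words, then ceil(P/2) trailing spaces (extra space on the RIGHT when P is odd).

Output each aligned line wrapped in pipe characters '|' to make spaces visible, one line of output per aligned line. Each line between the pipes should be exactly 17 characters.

Answer: | page lightbulb  |
|rain that network|
|salty memory bed |
| do brick run it |

Derivation:
Line 1: ['page', 'lightbulb'] (min_width=14, slack=3)
Line 2: ['rain', 'that', 'network'] (min_width=17, slack=0)
Line 3: ['salty', 'memory', 'bed'] (min_width=16, slack=1)
Line 4: ['do', 'brick', 'run', 'it'] (min_width=15, slack=2)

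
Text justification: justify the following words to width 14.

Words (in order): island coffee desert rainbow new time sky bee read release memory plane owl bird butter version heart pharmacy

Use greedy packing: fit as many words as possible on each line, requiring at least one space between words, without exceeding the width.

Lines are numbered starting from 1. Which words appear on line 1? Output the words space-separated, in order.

Line 1: ['island', 'coffee'] (min_width=13, slack=1)
Line 2: ['desert', 'rainbow'] (min_width=14, slack=0)
Line 3: ['new', 'time', 'sky'] (min_width=12, slack=2)
Line 4: ['bee', 'read'] (min_width=8, slack=6)
Line 5: ['release', 'memory'] (min_width=14, slack=0)
Line 6: ['plane', 'owl', 'bird'] (min_width=14, slack=0)
Line 7: ['butter', 'version'] (min_width=14, slack=0)
Line 8: ['heart', 'pharmacy'] (min_width=14, slack=0)

Answer: island coffee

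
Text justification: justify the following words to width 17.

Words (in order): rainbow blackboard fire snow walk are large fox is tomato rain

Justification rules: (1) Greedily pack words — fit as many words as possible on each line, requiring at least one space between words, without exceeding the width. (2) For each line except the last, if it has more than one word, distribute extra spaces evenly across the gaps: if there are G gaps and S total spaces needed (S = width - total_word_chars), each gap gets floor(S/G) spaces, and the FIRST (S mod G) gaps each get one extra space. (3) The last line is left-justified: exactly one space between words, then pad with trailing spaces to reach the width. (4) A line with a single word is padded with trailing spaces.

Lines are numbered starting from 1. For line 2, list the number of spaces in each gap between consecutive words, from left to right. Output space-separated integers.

Answer: 3

Derivation:
Line 1: ['rainbow'] (min_width=7, slack=10)
Line 2: ['blackboard', 'fire'] (min_width=15, slack=2)
Line 3: ['snow', 'walk', 'are'] (min_width=13, slack=4)
Line 4: ['large', 'fox', 'is'] (min_width=12, slack=5)
Line 5: ['tomato', 'rain'] (min_width=11, slack=6)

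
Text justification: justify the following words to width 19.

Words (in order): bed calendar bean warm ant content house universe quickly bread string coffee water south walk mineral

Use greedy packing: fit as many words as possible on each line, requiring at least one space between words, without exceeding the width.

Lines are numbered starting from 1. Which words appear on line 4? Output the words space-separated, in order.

Line 1: ['bed', 'calendar', 'bean'] (min_width=17, slack=2)
Line 2: ['warm', 'ant', 'content'] (min_width=16, slack=3)
Line 3: ['house', 'universe'] (min_width=14, slack=5)
Line 4: ['quickly', 'bread'] (min_width=13, slack=6)
Line 5: ['string', 'coffee', 'water'] (min_width=19, slack=0)
Line 6: ['south', 'walk', 'mineral'] (min_width=18, slack=1)

Answer: quickly bread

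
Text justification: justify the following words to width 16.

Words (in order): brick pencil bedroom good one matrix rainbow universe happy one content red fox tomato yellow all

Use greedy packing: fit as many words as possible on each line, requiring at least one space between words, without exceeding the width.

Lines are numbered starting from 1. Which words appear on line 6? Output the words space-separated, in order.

Answer: fox tomato

Derivation:
Line 1: ['brick', 'pencil'] (min_width=12, slack=4)
Line 2: ['bedroom', 'good', 'one'] (min_width=16, slack=0)
Line 3: ['matrix', 'rainbow'] (min_width=14, slack=2)
Line 4: ['universe', 'happy'] (min_width=14, slack=2)
Line 5: ['one', 'content', 'red'] (min_width=15, slack=1)
Line 6: ['fox', 'tomato'] (min_width=10, slack=6)
Line 7: ['yellow', 'all'] (min_width=10, slack=6)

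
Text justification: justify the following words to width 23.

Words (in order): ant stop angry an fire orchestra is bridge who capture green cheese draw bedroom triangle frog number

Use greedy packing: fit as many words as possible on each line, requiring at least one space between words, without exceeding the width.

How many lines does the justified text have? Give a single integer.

Answer: 5

Derivation:
Line 1: ['ant', 'stop', 'angry', 'an', 'fire'] (min_width=22, slack=1)
Line 2: ['orchestra', 'is', 'bridge', 'who'] (min_width=23, slack=0)
Line 3: ['capture', 'green', 'cheese'] (min_width=20, slack=3)
Line 4: ['draw', 'bedroom', 'triangle'] (min_width=21, slack=2)
Line 5: ['frog', 'number'] (min_width=11, slack=12)
Total lines: 5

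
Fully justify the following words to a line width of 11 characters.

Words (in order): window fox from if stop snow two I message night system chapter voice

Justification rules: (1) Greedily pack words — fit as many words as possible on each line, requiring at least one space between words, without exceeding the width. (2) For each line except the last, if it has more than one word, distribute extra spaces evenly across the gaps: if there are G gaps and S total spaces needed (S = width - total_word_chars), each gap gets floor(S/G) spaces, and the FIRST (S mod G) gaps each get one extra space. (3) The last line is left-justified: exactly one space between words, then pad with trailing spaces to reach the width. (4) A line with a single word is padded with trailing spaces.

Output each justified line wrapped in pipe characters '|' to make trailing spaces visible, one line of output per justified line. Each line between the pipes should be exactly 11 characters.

Answer: |window  fox|
|from     if|
|stop   snow|
|two       I|
|message    |
|night      |
|system     |
|chapter    |
|voice      |

Derivation:
Line 1: ['window', 'fox'] (min_width=10, slack=1)
Line 2: ['from', 'if'] (min_width=7, slack=4)
Line 3: ['stop', 'snow'] (min_width=9, slack=2)
Line 4: ['two', 'I'] (min_width=5, slack=6)
Line 5: ['message'] (min_width=7, slack=4)
Line 6: ['night'] (min_width=5, slack=6)
Line 7: ['system'] (min_width=6, slack=5)
Line 8: ['chapter'] (min_width=7, slack=4)
Line 9: ['voice'] (min_width=5, slack=6)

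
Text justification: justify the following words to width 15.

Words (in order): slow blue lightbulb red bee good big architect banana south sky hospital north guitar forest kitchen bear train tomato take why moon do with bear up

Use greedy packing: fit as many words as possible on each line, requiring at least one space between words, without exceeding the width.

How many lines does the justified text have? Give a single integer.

Answer: 12

Derivation:
Line 1: ['slow', 'blue'] (min_width=9, slack=6)
Line 2: ['lightbulb', 'red'] (min_width=13, slack=2)
Line 3: ['bee', 'good', 'big'] (min_width=12, slack=3)
Line 4: ['architect'] (min_width=9, slack=6)
Line 5: ['banana', 'south'] (min_width=12, slack=3)
Line 6: ['sky', 'hospital'] (min_width=12, slack=3)
Line 7: ['north', 'guitar'] (min_width=12, slack=3)
Line 8: ['forest', 'kitchen'] (min_width=14, slack=1)
Line 9: ['bear', 'train'] (min_width=10, slack=5)
Line 10: ['tomato', 'take', 'why'] (min_width=15, slack=0)
Line 11: ['moon', 'do', 'with'] (min_width=12, slack=3)
Line 12: ['bear', 'up'] (min_width=7, slack=8)
Total lines: 12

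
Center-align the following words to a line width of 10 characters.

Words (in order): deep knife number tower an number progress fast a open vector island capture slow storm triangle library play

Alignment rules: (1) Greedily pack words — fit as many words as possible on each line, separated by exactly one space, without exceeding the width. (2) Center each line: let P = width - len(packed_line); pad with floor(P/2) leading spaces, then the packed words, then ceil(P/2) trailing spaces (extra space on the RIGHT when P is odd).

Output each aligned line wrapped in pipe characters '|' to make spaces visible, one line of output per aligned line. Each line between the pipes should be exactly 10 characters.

Line 1: ['deep', 'knife'] (min_width=10, slack=0)
Line 2: ['number'] (min_width=6, slack=4)
Line 3: ['tower', 'an'] (min_width=8, slack=2)
Line 4: ['number'] (min_width=6, slack=4)
Line 5: ['progress'] (min_width=8, slack=2)
Line 6: ['fast', 'a'] (min_width=6, slack=4)
Line 7: ['open'] (min_width=4, slack=6)
Line 8: ['vector'] (min_width=6, slack=4)
Line 9: ['island'] (min_width=6, slack=4)
Line 10: ['capture'] (min_width=7, slack=3)
Line 11: ['slow', 'storm'] (min_width=10, slack=0)
Line 12: ['triangle'] (min_width=8, slack=2)
Line 13: ['library'] (min_width=7, slack=3)
Line 14: ['play'] (min_width=4, slack=6)

Answer: |deep knife|
|  number  |
| tower an |
|  number  |
| progress |
|  fast a  |
|   open   |
|  vector  |
|  island  |
| capture  |
|slow storm|
| triangle |
| library  |
|   play   |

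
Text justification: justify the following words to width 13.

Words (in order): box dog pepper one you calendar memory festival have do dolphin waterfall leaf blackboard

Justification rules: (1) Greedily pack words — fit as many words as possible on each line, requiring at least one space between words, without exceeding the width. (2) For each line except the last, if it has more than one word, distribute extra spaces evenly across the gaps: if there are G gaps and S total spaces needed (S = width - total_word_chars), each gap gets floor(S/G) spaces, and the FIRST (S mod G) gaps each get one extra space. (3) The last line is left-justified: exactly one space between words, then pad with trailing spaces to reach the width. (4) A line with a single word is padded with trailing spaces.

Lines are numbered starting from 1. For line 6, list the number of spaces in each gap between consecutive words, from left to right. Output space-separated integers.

Answer: 4

Derivation:
Line 1: ['box', 'dog'] (min_width=7, slack=6)
Line 2: ['pepper', 'one'] (min_width=10, slack=3)
Line 3: ['you', 'calendar'] (min_width=12, slack=1)
Line 4: ['memory'] (min_width=6, slack=7)
Line 5: ['festival', 'have'] (min_width=13, slack=0)
Line 6: ['do', 'dolphin'] (min_width=10, slack=3)
Line 7: ['waterfall'] (min_width=9, slack=4)
Line 8: ['leaf'] (min_width=4, slack=9)
Line 9: ['blackboard'] (min_width=10, slack=3)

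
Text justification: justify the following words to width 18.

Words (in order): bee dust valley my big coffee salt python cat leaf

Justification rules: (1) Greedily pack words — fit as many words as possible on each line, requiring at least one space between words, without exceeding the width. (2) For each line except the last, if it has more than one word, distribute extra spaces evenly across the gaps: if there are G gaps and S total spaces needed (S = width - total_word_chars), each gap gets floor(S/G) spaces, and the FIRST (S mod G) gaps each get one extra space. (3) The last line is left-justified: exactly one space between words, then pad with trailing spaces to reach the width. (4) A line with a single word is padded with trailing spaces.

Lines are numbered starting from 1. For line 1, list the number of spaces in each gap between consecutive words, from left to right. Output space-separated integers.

Answer: 1 1 1

Derivation:
Line 1: ['bee', 'dust', 'valley', 'my'] (min_width=18, slack=0)
Line 2: ['big', 'coffee', 'salt'] (min_width=15, slack=3)
Line 3: ['python', 'cat', 'leaf'] (min_width=15, slack=3)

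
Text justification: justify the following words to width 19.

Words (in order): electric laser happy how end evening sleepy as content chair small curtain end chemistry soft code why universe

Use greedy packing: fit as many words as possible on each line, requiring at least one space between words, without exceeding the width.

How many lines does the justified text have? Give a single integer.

Answer: 7

Derivation:
Line 1: ['electric', 'laser'] (min_width=14, slack=5)
Line 2: ['happy', 'how', 'end'] (min_width=13, slack=6)
Line 3: ['evening', 'sleepy', 'as'] (min_width=17, slack=2)
Line 4: ['content', 'chair', 'small'] (min_width=19, slack=0)
Line 5: ['curtain', 'end'] (min_width=11, slack=8)
Line 6: ['chemistry', 'soft', 'code'] (min_width=19, slack=0)
Line 7: ['why', 'universe'] (min_width=12, slack=7)
Total lines: 7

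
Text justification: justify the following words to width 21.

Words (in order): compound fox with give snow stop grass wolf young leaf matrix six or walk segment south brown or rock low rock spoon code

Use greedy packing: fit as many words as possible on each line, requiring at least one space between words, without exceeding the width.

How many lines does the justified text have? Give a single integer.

Answer: 7

Derivation:
Line 1: ['compound', 'fox', 'with'] (min_width=17, slack=4)
Line 2: ['give', 'snow', 'stop', 'grass'] (min_width=20, slack=1)
Line 3: ['wolf', 'young', 'leaf'] (min_width=15, slack=6)
Line 4: ['matrix', 'six', 'or', 'walk'] (min_width=18, slack=3)
Line 5: ['segment', 'south', 'brown'] (min_width=19, slack=2)
Line 6: ['or', 'rock', 'low', 'rock'] (min_width=16, slack=5)
Line 7: ['spoon', 'code'] (min_width=10, slack=11)
Total lines: 7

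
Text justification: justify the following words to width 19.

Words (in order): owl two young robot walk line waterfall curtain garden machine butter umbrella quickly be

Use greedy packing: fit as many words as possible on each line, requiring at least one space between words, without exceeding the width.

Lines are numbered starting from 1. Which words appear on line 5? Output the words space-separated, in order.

Line 1: ['owl', 'two', 'young', 'robot'] (min_width=19, slack=0)
Line 2: ['walk', 'line', 'waterfall'] (min_width=19, slack=0)
Line 3: ['curtain', 'garden'] (min_width=14, slack=5)
Line 4: ['machine', 'butter'] (min_width=14, slack=5)
Line 5: ['umbrella', 'quickly', 'be'] (min_width=19, slack=0)

Answer: umbrella quickly be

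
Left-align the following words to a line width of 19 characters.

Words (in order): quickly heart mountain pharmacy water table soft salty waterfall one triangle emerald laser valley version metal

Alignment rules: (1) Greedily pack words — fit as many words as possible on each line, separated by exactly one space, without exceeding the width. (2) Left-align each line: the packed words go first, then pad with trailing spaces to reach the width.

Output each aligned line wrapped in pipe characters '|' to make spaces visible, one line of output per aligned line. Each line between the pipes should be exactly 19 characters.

Line 1: ['quickly', 'heart'] (min_width=13, slack=6)
Line 2: ['mountain', 'pharmacy'] (min_width=17, slack=2)
Line 3: ['water', 'table', 'soft'] (min_width=16, slack=3)
Line 4: ['salty', 'waterfall', 'one'] (min_width=19, slack=0)
Line 5: ['triangle', 'emerald'] (min_width=16, slack=3)
Line 6: ['laser', 'valley'] (min_width=12, slack=7)
Line 7: ['version', 'metal'] (min_width=13, slack=6)

Answer: |quickly heart      |
|mountain pharmacy  |
|water table soft   |
|salty waterfall one|
|triangle emerald   |
|laser valley       |
|version metal      |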